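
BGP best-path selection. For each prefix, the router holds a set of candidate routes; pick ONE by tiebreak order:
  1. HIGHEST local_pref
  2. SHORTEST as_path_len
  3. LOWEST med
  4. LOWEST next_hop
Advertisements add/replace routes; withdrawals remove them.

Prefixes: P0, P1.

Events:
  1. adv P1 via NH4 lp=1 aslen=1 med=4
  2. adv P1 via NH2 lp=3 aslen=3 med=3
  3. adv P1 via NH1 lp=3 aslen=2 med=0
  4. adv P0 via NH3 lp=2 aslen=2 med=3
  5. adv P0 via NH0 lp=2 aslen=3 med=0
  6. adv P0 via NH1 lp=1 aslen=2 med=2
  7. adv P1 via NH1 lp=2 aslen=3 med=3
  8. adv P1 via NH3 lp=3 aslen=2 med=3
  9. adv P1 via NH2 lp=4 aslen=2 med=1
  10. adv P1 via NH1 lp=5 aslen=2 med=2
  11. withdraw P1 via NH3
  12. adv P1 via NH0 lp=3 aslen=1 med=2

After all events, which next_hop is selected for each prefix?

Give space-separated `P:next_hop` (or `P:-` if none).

Op 1: best P0=- P1=NH4
Op 2: best P0=- P1=NH2
Op 3: best P0=- P1=NH1
Op 4: best P0=NH3 P1=NH1
Op 5: best P0=NH3 P1=NH1
Op 6: best P0=NH3 P1=NH1
Op 7: best P0=NH3 P1=NH2
Op 8: best P0=NH3 P1=NH3
Op 9: best P0=NH3 P1=NH2
Op 10: best P0=NH3 P1=NH1
Op 11: best P0=NH3 P1=NH1
Op 12: best P0=NH3 P1=NH1

Answer: P0:NH3 P1:NH1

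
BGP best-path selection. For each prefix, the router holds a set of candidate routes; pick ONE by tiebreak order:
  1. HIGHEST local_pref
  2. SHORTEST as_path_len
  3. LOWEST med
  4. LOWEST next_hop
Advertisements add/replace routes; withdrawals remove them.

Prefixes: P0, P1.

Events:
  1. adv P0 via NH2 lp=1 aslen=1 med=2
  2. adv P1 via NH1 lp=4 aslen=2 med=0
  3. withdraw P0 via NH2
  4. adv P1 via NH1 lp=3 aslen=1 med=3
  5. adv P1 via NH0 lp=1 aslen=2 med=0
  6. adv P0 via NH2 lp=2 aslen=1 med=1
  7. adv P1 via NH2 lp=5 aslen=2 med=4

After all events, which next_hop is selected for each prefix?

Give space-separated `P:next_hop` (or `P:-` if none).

Op 1: best P0=NH2 P1=-
Op 2: best P0=NH2 P1=NH1
Op 3: best P0=- P1=NH1
Op 4: best P0=- P1=NH1
Op 5: best P0=- P1=NH1
Op 6: best P0=NH2 P1=NH1
Op 7: best P0=NH2 P1=NH2

Answer: P0:NH2 P1:NH2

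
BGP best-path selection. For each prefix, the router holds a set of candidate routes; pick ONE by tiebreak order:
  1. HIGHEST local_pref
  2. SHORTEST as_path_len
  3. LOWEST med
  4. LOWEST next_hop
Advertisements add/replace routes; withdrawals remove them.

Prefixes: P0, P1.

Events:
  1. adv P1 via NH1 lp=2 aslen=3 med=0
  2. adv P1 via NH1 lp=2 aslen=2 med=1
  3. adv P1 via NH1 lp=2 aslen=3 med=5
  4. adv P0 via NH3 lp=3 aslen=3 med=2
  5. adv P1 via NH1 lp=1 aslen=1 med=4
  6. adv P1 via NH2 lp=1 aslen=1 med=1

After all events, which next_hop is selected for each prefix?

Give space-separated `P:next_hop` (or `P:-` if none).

Answer: P0:NH3 P1:NH2

Derivation:
Op 1: best P0=- P1=NH1
Op 2: best P0=- P1=NH1
Op 3: best P0=- P1=NH1
Op 4: best P0=NH3 P1=NH1
Op 5: best P0=NH3 P1=NH1
Op 6: best P0=NH3 P1=NH2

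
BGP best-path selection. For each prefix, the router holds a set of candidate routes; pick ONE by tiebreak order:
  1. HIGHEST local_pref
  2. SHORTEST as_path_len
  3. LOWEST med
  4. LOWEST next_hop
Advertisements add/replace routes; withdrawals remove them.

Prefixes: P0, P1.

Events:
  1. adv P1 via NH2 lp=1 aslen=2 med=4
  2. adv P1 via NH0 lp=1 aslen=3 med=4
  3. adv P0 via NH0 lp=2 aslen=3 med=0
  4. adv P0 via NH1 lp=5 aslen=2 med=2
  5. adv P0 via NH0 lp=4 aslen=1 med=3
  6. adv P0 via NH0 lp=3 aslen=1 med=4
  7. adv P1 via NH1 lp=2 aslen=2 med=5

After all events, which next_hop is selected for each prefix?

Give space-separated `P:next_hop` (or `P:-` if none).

Op 1: best P0=- P1=NH2
Op 2: best P0=- P1=NH2
Op 3: best P0=NH0 P1=NH2
Op 4: best P0=NH1 P1=NH2
Op 5: best P0=NH1 P1=NH2
Op 6: best P0=NH1 P1=NH2
Op 7: best P0=NH1 P1=NH1

Answer: P0:NH1 P1:NH1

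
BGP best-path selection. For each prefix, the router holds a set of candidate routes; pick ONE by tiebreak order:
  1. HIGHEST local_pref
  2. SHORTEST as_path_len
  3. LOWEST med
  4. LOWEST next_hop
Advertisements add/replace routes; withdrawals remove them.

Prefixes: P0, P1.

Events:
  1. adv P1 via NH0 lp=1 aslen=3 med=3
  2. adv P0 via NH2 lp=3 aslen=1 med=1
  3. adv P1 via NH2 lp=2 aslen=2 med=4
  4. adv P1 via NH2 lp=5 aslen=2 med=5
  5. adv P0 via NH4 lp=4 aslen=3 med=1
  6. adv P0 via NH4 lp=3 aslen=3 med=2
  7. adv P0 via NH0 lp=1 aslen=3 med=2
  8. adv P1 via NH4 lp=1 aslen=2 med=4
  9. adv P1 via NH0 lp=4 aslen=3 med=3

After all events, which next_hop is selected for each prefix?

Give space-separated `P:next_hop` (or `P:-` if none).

Op 1: best P0=- P1=NH0
Op 2: best P0=NH2 P1=NH0
Op 3: best P0=NH2 P1=NH2
Op 4: best P0=NH2 P1=NH2
Op 5: best P0=NH4 P1=NH2
Op 6: best P0=NH2 P1=NH2
Op 7: best P0=NH2 P1=NH2
Op 8: best P0=NH2 P1=NH2
Op 9: best P0=NH2 P1=NH2

Answer: P0:NH2 P1:NH2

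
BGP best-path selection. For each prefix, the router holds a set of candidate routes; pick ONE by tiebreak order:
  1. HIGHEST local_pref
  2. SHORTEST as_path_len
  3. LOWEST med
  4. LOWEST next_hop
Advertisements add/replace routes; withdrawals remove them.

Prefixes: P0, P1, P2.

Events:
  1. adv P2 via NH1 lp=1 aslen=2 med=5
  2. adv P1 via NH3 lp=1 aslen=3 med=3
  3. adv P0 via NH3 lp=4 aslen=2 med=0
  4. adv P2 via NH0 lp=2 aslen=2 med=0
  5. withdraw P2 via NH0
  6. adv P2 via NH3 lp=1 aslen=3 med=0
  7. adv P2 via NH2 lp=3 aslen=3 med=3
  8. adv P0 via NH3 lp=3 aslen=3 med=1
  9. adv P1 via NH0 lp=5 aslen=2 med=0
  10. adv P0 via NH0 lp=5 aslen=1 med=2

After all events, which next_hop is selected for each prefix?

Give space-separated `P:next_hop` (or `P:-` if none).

Answer: P0:NH0 P1:NH0 P2:NH2

Derivation:
Op 1: best P0=- P1=- P2=NH1
Op 2: best P0=- P1=NH3 P2=NH1
Op 3: best P0=NH3 P1=NH3 P2=NH1
Op 4: best P0=NH3 P1=NH3 P2=NH0
Op 5: best P0=NH3 P1=NH3 P2=NH1
Op 6: best P0=NH3 P1=NH3 P2=NH1
Op 7: best P0=NH3 P1=NH3 P2=NH2
Op 8: best P0=NH3 P1=NH3 P2=NH2
Op 9: best P0=NH3 P1=NH0 P2=NH2
Op 10: best P0=NH0 P1=NH0 P2=NH2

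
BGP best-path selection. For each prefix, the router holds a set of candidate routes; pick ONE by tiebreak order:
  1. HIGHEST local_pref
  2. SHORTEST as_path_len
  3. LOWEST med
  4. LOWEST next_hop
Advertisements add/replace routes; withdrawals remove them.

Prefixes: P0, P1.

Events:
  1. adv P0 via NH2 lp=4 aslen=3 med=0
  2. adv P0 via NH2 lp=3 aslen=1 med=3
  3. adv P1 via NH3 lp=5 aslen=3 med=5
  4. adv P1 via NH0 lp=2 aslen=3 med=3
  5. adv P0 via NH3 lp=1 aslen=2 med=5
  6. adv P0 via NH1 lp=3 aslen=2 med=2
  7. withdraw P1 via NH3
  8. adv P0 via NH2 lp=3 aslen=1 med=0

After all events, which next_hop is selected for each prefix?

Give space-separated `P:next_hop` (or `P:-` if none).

Op 1: best P0=NH2 P1=-
Op 2: best P0=NH2 P1=-
Op 3: best P0=NH2 P1=NH3
Op 4: best P0=NH2 P1=NH3
Op 5: best P0=NH2 P1=NH3
Op 6: best P0=NH2 P1=NH3
Op 7: best P0=NH2 P1=NH0
Op 8: best P0=NH2 P1=NH0

Answer: P0:NH2 P1:NH0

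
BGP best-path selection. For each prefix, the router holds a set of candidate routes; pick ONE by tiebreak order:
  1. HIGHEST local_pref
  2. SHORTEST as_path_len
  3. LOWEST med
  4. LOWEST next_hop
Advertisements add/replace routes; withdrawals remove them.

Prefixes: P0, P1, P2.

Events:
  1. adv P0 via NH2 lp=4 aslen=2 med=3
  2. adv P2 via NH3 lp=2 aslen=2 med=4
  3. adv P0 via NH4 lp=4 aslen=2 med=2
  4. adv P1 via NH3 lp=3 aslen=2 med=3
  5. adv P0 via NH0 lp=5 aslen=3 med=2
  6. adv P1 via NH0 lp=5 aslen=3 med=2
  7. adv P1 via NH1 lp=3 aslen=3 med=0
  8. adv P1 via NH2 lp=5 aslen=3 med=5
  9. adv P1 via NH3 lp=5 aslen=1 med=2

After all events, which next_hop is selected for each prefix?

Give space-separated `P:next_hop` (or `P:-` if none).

Answer: P0:NH0 P1:NH3 P2:NH3

Derivation:
Op 1: best P0=NH2 P1=- P2=-
Op 2: best P0=NH2 P1=- P2=NH3
Op 3: best P0=NH4 P1=- P2=NH3
Op 4: best P0=NH4 P1=NH3 P2=NH3
Op 5: best P0=NH0 P1=NH3 P2=NH3
Op 6: best P0=NH0 P1=NH0 P2=NH3
Op 7: best P0=NH0 P1=NH0 P2=NH3
Op 8: best P0=NH0 P1=NH0 P2=NH3
Op 9: best P0=NH0 P1=NH3 P2=NH3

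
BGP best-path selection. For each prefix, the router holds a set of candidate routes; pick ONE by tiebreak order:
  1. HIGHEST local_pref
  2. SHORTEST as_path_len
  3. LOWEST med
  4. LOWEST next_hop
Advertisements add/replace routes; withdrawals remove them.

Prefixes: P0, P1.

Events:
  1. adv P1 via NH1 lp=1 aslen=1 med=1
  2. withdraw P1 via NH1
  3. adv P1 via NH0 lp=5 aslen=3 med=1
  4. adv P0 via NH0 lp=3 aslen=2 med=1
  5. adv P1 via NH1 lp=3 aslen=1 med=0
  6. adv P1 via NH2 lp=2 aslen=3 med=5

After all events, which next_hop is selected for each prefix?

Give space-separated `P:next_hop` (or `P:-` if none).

Op 1: best P0=- P1=NH1
Op 2: best P0=- P1=-
Op 3: best P0=- P1=NH0
Op 4: best P0=NH0 P1=NH0
Op 5: best P0=NH0 P1=NH0
Op 6: best P0=NH0 P1=NH0

Answer: P0:NH0 P1:NH0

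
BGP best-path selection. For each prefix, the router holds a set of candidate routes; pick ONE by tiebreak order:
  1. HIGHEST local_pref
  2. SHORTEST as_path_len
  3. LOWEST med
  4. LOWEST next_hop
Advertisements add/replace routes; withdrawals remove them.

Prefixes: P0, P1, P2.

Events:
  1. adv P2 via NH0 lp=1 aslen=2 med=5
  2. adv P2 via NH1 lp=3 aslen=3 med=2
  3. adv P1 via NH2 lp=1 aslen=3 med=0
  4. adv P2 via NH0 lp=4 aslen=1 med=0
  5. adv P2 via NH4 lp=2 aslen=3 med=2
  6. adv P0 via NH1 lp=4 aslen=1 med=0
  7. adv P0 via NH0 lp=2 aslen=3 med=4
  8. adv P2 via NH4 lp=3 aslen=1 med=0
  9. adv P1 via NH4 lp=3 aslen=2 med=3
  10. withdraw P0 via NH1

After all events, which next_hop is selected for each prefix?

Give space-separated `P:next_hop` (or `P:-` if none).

Op 1: best P0=- P1=- P2=NH0
Op 2: best P0=- P1=- P2=NH1
Op 3: best P0=- P1=NH2 P2=NH1
Op 4: best P0=- P1=NH2 P2=NH0
Op 5: best P0=- P1=NH2 P2=NH0
Op 6: best P0=NH1 P1=NH2 P2=NH0
Op 7: best P0=NH1 P1=NH2 P2=NH0
Op 8: best P0=NH1 P1=NH2 P2=NH0
Op 9: best P0=NH1 P1=NH4 P2=NH0
Op 10: best P0=NH0 P1=NH4 P2=NH0

Answer: P0:NH0 P1:NH4 P2:NH0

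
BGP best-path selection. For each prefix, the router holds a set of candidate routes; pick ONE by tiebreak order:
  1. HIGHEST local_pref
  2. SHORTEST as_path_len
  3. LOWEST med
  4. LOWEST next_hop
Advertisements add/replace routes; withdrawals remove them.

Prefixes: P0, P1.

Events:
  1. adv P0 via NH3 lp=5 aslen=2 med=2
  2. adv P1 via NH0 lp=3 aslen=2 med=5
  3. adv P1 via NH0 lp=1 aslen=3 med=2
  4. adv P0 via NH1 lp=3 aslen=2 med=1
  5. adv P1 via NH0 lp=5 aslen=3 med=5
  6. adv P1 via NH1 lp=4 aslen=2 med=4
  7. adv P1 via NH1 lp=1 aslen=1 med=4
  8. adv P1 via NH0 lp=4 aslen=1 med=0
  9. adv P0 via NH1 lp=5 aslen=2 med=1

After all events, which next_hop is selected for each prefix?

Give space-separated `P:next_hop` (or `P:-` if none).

Op 1: best P0=NH3 P1=-
Op 2: best P0=NH3 P1=NH0
Op 3: best P0=NH3 P1=NH0
Op 4: best P0=NH3 P1=NH0
Op 5: best P0=NH3 P1=NH0
Op 6: best P0=NH3 P1=NH0
Op 7: best P0=NH3 P1=NH0
Op 8: best P0=NH3 P1=NH0
Op 9: best P0=NH1 P1=NH0

Answer: P0:NH1 P1:NH0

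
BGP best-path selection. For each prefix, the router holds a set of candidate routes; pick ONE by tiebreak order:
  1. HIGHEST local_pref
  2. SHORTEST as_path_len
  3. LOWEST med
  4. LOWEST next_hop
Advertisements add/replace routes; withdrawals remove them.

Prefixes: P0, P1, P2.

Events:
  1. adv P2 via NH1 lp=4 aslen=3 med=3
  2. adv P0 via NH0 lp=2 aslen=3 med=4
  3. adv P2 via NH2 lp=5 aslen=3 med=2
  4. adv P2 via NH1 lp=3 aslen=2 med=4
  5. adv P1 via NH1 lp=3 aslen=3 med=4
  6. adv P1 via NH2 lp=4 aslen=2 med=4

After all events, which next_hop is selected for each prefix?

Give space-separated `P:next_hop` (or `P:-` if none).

Op 1: best P0=- P1=- P2=NH1
Op 2: best P0=NH0 P1=- P2=NH1
Op 3: best P0=NH0 P1=- P2=NH2
Op 4: best P0=NH0 P1=- P2=NH2
Op 5: best P0=NH0 P1=NH1 P2=NH2
Op 6: best P0=NH0 P1=NH2 P2=NH2

Answer: P0:NH0 P1:NH2 P2:NH2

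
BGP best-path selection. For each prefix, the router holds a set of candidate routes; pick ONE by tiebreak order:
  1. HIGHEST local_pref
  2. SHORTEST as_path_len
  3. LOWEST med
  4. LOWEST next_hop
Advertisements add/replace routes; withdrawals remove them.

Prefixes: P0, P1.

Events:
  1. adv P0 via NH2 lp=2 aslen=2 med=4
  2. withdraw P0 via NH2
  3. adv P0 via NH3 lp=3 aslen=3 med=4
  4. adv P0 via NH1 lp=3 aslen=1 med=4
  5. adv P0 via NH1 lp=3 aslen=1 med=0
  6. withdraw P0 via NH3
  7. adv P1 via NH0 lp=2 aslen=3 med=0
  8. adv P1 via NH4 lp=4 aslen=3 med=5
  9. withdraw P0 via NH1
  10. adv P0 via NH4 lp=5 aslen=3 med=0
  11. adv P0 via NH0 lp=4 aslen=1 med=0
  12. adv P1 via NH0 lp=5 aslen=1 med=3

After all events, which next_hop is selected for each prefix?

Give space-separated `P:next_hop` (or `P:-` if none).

Op 1: best P0=NH2 P1=-
Op 2: best P0=- P1=-
Op 3: best P0=NH3 P1=-
Op 4: best P0=NH1 P1=-
Op 5: best P0=NH1 P1=-
Op 6: best P0=NH1 P1=-
Op 7: best P0=NH1 P1=NH0
Op 8: best P0=NH1 P1=NH4
Op 9: best P0=- P1=NH4
Op 10: best P0=NH4 P1=NH4
Op 11: best P0=NH4 P1=NH4
Op 12: best P0=NH4 P1=NH0

Answer: P0:NH4 P1:NH0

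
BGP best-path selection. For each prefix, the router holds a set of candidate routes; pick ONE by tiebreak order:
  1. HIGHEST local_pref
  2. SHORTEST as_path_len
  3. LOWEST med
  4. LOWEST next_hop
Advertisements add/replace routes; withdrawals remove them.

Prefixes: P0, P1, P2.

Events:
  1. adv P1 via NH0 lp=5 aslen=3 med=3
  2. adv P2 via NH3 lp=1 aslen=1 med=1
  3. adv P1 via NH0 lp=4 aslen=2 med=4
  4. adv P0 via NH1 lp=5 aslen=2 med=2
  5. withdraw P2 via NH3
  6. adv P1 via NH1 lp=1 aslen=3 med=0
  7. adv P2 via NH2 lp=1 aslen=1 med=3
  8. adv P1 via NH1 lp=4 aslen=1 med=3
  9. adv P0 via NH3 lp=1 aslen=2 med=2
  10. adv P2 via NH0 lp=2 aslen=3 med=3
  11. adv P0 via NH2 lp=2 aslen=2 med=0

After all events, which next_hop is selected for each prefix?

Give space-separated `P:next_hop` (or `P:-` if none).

Op 1: best P0=- P1=NH0 P2=-
Op 2: best P0=- P1=NH0 P2=NH3
Op 3: best P0=- P1=NH0 P2=NH3
Op 4: best P0=NH1 P1=NH0 P2=NH3
Op 5: best P0=NH1 P1=NH0 P2=-
Op 6: best P0=NH1 P1=NH0 P2=-
Op 7: best P0=NH1 P1=NH0 P2=NH2
Op 8: best P0=NH1 P1=NH1 P2=NH2
Op 9: best P0=NH1 P1=NH1 P2=NH2
Op 10: best P0=NH1 P1=NH1 P2=NH0
Op 11: best P0=NH1 P1=NH1 P2=NH0

Answer: P0:NH1 P1:NH1 P2:NH0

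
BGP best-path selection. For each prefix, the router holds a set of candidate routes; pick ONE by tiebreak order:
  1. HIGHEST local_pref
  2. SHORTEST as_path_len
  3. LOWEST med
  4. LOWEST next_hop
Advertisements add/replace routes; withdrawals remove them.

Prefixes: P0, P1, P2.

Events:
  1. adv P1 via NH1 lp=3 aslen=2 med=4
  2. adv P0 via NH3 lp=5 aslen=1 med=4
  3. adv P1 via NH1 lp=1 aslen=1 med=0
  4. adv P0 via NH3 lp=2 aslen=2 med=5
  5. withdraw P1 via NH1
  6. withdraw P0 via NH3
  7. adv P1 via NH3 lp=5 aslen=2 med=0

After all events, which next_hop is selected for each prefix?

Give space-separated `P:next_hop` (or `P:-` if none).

Op 1: best P0=- P1=NH1 P2=-
Op 2: best P0=NH3 P1=NH1 P2=-
Op 3: best P0=NH3 P1=NH1 P2=-
Op 4: best P0=NH3 P1=NH1 P2=-
Op 5: best P0=NH3 P1=- P2=-
Op 6: best P0=- P1=- P2=-
Op 7: best P0=- P1=NH3 P2=-

Answer: P0:- P1:NH3 P2:-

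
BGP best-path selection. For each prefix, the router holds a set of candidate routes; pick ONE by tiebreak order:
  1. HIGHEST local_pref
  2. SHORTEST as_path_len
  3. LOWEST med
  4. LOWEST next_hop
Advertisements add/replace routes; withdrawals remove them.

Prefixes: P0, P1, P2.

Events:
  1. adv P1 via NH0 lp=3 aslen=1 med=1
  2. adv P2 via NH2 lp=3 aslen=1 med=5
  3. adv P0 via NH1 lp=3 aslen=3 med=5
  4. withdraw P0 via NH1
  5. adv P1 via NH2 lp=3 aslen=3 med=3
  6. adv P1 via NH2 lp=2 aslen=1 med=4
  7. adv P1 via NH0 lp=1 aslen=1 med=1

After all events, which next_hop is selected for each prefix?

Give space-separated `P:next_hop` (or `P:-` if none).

Op 1: best P0=- P1=NH0 P2=-
Op 2: best P0=- P1=NH0 P2=NH2
Op 3: best P0=NH1 P1=NH0 P2=NH2
Op 4: best P0=- P1=NH0 P2=NH2
Op 5: best P0=- P1=NH0 P2=NH2
Op 6: best P0=- P1=NH0 P2=NH2
Op 7: best P0=- P1=NH2 P2=NH2

Answer: P0:- P1:NH2 P2:NH2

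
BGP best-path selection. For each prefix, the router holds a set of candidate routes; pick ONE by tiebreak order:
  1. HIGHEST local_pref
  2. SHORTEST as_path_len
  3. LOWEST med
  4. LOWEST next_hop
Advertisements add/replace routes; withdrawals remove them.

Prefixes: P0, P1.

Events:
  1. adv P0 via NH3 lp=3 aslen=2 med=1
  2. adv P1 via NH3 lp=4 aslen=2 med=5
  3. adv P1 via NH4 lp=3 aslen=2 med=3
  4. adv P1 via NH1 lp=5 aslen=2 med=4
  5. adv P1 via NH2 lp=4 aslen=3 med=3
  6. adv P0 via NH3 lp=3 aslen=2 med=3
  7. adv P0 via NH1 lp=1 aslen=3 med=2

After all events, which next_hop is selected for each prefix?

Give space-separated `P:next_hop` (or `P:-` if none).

Answer: P0:NH3 P1:NH1

Derivation:
Op 1: best P0=NH3 P1=-
Op 2: best P0=NH3 P1=NH3
Op 3: best P0=NH3 P1=NH3
Op 4: best P0=NH3 P1=NH1
Op 5: best P0=NH3 P1=NH1
Op 6: best P0=NH3 P1=NH1
Op 7: best P0=NH3 P1=NH1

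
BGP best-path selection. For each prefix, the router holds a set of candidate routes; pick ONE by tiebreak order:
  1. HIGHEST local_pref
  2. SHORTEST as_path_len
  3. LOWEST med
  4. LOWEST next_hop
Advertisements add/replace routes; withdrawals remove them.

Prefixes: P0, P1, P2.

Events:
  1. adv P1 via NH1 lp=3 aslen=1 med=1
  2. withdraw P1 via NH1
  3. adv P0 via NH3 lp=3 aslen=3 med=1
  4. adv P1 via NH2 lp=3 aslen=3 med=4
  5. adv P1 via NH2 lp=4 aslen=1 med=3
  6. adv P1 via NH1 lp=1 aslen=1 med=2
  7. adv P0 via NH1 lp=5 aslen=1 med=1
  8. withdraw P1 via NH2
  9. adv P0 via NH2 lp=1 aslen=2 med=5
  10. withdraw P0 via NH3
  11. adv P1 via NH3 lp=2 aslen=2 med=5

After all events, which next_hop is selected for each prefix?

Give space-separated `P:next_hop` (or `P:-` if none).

Op 1: best P0=- P1=NH1 P2=-
Op 2: best P0=- P1=- P2=-
Op 3: best P0=NH3 P1=- P2=-
Op 4: best P0=NH3 P1=NH2 P2=-
Op 5: best P0=NH3 P1=NH2 P2=-
Op 6: best P0=NH3 P1=NH2 P2=-
Op 7: best P0=NH1 P1=NH2 P2=-
Op 8: best P0=NH1 P1=NH1 P2=-
Op 9: best P0=NH1 P1=NH1 P2=-
Op 10: best P0=NH1 P1=NH1 P2=-
Op 11: best P0=NH1 P1=NH3 P2=-

Answer: P0:NH1 P1:NH3 P2:-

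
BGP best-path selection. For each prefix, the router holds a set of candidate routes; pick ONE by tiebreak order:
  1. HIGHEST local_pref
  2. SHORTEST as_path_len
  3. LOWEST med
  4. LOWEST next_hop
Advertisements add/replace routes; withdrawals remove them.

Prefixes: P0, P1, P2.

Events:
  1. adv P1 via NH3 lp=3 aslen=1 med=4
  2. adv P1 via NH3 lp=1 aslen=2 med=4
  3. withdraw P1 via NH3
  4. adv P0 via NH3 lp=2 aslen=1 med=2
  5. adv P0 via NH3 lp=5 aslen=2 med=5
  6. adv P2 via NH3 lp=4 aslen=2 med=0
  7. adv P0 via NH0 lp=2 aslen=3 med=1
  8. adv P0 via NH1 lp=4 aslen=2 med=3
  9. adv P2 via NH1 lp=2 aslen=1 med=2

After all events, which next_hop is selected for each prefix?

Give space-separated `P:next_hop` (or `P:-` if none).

Op 1: best P0=- P1=NH3 P2=-
Op 2: best P0=- P1=NH3 P2=-
Op 3: best P0=- P1=- P2=-
Op 4: best P0=NH3 P1=- P2=-
Op 5: best P0=NH3 P1=- P2=-
Op 6: best P0=NH3 P1=- P2=NH3
Op 7: best P0=NH3 P1=- P2=NH3
Op 8: best P0=NH3 P1=- P2=NH3
Op 9: best P0=NH3 P1=- P2=NH3

Answer: P0:NH3 P1:- P2:NH3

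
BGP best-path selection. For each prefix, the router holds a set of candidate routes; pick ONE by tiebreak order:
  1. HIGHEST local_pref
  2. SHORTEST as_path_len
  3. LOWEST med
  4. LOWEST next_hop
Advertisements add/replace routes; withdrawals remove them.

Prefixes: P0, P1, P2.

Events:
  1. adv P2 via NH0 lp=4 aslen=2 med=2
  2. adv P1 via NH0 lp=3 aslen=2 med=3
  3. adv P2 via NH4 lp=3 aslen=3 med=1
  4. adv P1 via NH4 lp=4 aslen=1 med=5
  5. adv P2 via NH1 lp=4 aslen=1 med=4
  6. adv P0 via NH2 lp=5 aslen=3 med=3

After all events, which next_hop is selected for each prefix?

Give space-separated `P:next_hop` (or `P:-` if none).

Op 1: best P0=- P1=- P2=NH0
Op 2: best P0=- P1=NH0 P2=NH0
Op 3: best P0=- P1=NH0 P2=NH0
Op 4: best P0=- P1=NH4 P2=NH0
Op 5: best P0=- P1=NH4 P2=NH1
Op 6: best P0=NH2 P1=NH4 P2=NH1

Answer: P0:NH2 P1:NH4 P2:NH1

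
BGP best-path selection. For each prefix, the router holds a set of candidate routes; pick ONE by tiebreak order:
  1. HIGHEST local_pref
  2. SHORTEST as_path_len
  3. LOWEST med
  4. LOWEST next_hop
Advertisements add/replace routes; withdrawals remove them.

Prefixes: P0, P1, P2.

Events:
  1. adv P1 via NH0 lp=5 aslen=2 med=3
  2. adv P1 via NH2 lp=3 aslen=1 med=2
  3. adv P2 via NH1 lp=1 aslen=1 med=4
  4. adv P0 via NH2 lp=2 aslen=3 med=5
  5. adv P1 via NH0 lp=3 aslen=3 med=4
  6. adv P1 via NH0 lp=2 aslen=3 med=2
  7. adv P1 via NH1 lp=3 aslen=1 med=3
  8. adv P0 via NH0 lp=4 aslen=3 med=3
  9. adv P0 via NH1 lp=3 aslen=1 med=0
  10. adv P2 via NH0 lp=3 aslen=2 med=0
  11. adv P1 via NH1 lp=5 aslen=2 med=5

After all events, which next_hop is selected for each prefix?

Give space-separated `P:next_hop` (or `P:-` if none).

Op 1: best P0=- P1=NH0 P2=-
Op 2: best P0=- P1=NH0 P2=-
Op 3: best P0=- P1=NH0 P2=NH1
Op 4: best P0=NH2 P1=NH0 P2=NH1
Op 5: best P0=NH2 P1=NH2 P2=NH1
Op 6: best P0=NH2 P1=NH2 P2=NH1
Op 7: best P0=NH2 P1=NH2 P2=NH1
Op 8: best P0=NH0 P1=NH2 P2=NH1
Op 9: best P0=NH0 P1=NH2 P2=NH1
Op 10: best P0=NH0 P1=NH2 P2=NH0
Op 11: best P0=NH0 P1=NH1 P2=NH0

Answer: P0:NH0 P1:NH1 P2:NH0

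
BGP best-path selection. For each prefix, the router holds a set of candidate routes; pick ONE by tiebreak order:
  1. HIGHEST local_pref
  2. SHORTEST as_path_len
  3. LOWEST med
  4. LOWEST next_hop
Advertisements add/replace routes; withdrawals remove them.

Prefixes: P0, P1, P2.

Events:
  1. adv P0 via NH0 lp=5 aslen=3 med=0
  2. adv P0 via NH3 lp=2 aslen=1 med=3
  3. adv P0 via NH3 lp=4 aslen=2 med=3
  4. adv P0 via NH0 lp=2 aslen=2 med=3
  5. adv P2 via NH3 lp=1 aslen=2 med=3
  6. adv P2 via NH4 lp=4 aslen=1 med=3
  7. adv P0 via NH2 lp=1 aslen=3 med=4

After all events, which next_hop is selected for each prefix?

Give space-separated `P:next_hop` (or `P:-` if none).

Answer: P0:NH3 P1:- P2:NH4

Derivation:
Op 1: best P0=NH0 P1=- P2=-
Op 2: best P0=NH0 P1=- P2=-
Op 3: best P0=NH0 P1=- P2=-
Op 4: best P0=NH3 P1=- P2=-
Op 5: best P0=NH3 P1=- P2=NH3
Op 6: best P0=NH3 P1=- P2=NH4
Op 7: best P0=NH3 P1=- P2=NH4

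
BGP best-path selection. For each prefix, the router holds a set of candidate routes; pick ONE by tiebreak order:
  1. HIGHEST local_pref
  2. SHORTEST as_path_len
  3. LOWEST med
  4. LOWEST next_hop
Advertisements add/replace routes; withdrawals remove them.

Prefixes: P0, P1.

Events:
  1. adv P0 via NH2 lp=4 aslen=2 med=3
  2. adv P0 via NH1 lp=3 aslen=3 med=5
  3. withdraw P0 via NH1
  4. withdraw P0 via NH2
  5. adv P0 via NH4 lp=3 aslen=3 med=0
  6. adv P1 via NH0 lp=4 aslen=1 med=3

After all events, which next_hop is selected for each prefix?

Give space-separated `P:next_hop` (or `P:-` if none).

Op 1: best P0=NH2 P1=-
Op 2: best P0=NH2 P1=-
Op 3: best P0=NH2 P1=-
Op 4: best P0=- P1=-
Op 5: best P0=NH4 P1=-
Op 6: best P0=NH4 P1=NH0

Answer: P0:NH4 P1:NH0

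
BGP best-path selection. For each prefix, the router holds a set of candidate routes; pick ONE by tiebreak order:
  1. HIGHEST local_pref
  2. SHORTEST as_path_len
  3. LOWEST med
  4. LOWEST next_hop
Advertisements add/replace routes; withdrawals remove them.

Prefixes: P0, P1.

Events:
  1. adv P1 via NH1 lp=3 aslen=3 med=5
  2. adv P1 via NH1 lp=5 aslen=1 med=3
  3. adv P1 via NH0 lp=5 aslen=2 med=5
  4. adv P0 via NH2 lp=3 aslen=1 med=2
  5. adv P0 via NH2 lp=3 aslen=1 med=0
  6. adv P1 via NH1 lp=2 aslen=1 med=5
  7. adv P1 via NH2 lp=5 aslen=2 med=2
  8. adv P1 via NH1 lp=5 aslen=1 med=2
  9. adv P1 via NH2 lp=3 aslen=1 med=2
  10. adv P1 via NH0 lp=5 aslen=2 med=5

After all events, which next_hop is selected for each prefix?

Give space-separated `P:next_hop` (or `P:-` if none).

Answer: P0:NH2 P1:NH1

Derivation:
Op 1: best P0=- P1=NH1
Op 2: best P0=- P1=NH1
Op 3: best P0=- P1=NH1
Op 4: best P0=NH2 P1=NH1
Op 5: best P0=NH2 P1=NH1
Op 6: best P0=NH2 P1=NH0
Op 7: best P0=NH2 P1=NH2
Op 8: best P0=NH2 P1=NH1
Op 9: best P0=NH2 P1=NH1
Op 10: best P0=NH2 P1=NH1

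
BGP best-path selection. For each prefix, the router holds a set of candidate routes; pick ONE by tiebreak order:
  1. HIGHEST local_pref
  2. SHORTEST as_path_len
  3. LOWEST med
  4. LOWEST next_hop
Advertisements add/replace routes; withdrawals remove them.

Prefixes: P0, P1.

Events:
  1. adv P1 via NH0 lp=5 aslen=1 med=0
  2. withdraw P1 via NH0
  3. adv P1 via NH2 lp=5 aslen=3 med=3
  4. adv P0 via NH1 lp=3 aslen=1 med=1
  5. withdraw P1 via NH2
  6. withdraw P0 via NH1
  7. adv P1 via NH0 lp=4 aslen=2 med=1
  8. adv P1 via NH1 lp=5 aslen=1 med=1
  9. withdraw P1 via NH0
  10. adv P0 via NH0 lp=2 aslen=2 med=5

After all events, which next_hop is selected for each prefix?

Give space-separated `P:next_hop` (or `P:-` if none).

Answer: P0:NH0 P1:NH1

Derivation:
Op 1: best P0=- P1=NH0
Op 2: best P0=- P1=-
Op 3: best P0=- P1=NH2
Op 4: best P0=NH1 P1=NH2
Op 5: best P0=NH1 P1=-
Op 6: best P0=- P1=-
Op 7: best P0=- P1=NH0
Op 8: best P0=- P1=NH1
Op 9: best P0=- P1=NH1
Op 10: best P0=NH0 P1=NH1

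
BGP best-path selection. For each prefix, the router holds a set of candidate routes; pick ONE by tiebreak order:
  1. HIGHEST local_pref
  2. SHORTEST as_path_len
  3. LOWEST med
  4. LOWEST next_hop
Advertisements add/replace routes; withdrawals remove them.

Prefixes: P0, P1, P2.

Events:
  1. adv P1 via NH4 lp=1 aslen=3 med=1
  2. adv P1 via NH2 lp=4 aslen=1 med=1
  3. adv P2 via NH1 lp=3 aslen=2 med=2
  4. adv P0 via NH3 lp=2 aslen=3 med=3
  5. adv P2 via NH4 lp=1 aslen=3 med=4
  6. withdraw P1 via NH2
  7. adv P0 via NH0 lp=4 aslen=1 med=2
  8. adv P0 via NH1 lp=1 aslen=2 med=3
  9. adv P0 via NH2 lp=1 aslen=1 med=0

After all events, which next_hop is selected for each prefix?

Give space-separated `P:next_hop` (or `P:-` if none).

Op 1: best P0=- P1=NH4 P2=-
Op 2: best P0=- P1=NH2 P2=-
Op 3: best P0=- P1=NH2 P2=NH1
Op 4: best P0=NH3 P1=NH2 P2=NH1
Op 5: best P0=NH3 P1=NH2 P2=NH1
Op 6: best P0=NH3 P1=NH4 P2=NH1
Op 7: best P0=NH0 P1=NH4 P2=NH1
Op 8: best P0=NH0 P1=NH4 P2=NH1
Op 9: best P0=NH0 P1=NH4 P2=NH1

Answer: P0:NH0 P1:NH4 P2:NH1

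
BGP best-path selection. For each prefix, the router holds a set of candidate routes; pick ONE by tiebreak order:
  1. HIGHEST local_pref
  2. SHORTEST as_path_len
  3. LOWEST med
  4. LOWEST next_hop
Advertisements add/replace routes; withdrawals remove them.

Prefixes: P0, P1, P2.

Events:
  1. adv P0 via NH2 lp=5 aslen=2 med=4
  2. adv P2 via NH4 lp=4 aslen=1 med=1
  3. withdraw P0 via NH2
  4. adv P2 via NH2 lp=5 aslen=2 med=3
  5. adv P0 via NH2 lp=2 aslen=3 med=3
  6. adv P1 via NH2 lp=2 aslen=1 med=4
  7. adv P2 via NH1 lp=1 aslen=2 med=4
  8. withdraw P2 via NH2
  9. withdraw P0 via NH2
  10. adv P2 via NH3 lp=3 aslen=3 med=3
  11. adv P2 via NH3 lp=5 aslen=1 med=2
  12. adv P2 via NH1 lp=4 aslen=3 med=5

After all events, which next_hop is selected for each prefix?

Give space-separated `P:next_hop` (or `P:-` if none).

Answer: P0:- P1:NH2 P2:NH3

Derivation:
Op 1: best P0=NH2 P1=- P2=-
Op 2: best P0=NH2 P1=- P2=NH4
Op 3: best P0=- P1=- P2=NH4
Op 4: best P0=- P1=- P2=NH2
Op 5: best P0=NH2 P1=- P2=NH2
Op 6: best P0=NH2 P1=NH2 P2=NH2
Op 7: best P0=NH2 P1=NH2 P2=NH2
Op 8: best P0=NH2 P1=NH2 P2=NH4
Op 9: best P0=- P1=NH2 P2=NH4
Op 10: best P0=- P1=NH2 P2=NH4
Op 11: best P0=- P1=NH2 P2=NH3
Op 12: best P0=- P1=NH2 P2=NH3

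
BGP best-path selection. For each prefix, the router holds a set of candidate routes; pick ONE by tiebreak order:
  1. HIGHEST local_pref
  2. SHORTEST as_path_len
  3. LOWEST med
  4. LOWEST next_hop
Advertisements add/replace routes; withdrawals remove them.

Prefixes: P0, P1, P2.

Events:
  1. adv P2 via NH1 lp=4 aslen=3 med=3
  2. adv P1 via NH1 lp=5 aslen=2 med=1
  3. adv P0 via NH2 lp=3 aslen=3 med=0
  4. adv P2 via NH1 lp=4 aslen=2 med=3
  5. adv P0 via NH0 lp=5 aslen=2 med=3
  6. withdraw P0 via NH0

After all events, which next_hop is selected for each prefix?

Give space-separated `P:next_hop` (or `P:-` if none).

Op 1: best P0=- P1=- P2=NH1
Op 2: best P0=- P1=NH1 P2=NH1
Op 3: best P0=NH2 P1=NH1 P2=NH1
Op 4: best P0=NH2 P1=NH1 P2=NH1
Op 5: best P0=NH0 P1=NH1 P2=NH1
Op 6: best P0=NH2 P1=NH1 P2=NH1

Answer: P0:NH2 P1:NH1 P2:NH1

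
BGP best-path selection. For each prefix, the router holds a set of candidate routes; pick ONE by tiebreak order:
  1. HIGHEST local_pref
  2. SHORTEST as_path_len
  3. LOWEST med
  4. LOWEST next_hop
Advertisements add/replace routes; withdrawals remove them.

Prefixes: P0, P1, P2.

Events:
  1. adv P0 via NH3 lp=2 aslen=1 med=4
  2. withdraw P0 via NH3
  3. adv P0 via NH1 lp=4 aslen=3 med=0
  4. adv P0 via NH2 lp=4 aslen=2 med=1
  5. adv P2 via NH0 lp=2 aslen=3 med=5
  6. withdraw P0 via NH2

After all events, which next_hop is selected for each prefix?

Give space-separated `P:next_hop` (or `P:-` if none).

Op 1: best P0=NH3 P1=- P2=-
Op 2: best P0=- P1=- P2=-
Op 3: best P0=NH1 P1=- P2=-
Op 4: best P0=NH2 P1=- P2=-
Op 5: best P0=NH2 P1=- P2=NH0
Op 6: best P0=NH1 P1=- P2=NH0

Answer: P0:NH1 P1:- P2:NH0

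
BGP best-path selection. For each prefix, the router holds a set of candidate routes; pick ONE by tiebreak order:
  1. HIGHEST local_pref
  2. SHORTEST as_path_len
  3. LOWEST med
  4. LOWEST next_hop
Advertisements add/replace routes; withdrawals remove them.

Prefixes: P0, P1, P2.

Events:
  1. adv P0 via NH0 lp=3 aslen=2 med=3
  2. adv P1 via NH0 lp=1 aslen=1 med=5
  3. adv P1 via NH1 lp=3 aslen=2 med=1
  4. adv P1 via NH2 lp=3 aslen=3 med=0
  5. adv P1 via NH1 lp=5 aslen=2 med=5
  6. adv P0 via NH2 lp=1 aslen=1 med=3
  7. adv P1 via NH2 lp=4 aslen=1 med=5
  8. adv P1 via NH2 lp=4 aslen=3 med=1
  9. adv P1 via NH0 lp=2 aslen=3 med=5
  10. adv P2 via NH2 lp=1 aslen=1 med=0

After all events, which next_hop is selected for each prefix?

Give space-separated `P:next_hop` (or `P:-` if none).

Op 1: best P0=NH0 P1=- P2=-
Op 2: best P0=NH0 P1=NH0 P2=-
Op 3: best P0=NH0 P1=NH1 P2=-
Op 4: best P0=NH0 P1=NH1 P2=-
Op 5: best P0=NH0 P1=NH1 P2=-
Op 6: best P0=NH0 P1=NH1 P2=-
Op 7: best P0=NH0 P1=NH1 P2=-
Op 8: best P0=NH0 P1=NH1 P2=-
Op 9: best P0=NH0 P1=NH1 P2=-
Op 10: best P0=NH0 P1=NH1 P2=NH2

Answer: P0:NH0 P1:NH1 P2:NH2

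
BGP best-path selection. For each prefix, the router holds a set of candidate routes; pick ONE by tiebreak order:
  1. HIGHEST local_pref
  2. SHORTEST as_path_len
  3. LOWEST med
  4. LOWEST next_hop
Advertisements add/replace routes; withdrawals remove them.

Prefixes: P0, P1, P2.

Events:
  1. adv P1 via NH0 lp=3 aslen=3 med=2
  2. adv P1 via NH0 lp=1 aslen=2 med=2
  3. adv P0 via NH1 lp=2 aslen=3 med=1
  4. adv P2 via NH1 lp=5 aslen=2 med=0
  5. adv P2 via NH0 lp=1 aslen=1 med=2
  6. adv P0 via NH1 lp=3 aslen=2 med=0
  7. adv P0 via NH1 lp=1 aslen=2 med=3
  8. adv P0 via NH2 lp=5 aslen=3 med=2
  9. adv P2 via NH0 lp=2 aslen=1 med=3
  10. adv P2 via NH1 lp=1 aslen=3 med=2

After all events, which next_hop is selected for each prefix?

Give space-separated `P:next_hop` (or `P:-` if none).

Answer: P0:NH2 P1:NH0 P2:NH0

Derivation:
Op 1: best P0=- P1=NH0 P2=-
Op 2: best P0=- P1=NH0 P2=-
Op 3: best P0=NH1 P1=NH0 P2=-
Op 4: best P0=NH1 P1=NH0 P2=NH1
Op 5: best P0=NH1 P1=NH0 P2=NH1
Op 6: best P0=NH1 P1=NH0 P2=NH1
Op 7: best P0=NH1 P1=NH0 P2=NH1
Op 8: best P0=NH2 P1=NH0 P2=NH1
Op 9: best P0=NH2 P1=NH0 P2=NH1
Op 10: best P0=NH2 P1=NH0 P2=NH0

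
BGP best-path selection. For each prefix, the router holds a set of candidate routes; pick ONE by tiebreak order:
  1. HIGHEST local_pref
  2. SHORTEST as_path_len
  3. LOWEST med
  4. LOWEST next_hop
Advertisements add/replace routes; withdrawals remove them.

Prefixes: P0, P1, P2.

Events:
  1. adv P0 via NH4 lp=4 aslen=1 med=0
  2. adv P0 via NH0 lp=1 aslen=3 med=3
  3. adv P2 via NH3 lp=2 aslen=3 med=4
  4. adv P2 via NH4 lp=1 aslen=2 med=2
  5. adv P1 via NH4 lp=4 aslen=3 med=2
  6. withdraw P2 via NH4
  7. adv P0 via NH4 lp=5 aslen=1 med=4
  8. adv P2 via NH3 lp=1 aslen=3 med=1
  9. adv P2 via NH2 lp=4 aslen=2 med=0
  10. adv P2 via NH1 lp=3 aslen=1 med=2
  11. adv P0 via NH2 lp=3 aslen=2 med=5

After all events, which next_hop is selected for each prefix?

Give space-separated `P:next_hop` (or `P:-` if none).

Op 1: best P0=NH4 P1=- P2=-
Op 2: best P0=NH4 P1=- P2=-
Op 3: best P0=NH4 P1=- P2=NH3
Op 4: best P0=NH4 P1=- P2=NH3
Op 5: best P0=NH4 P1=NH4 P2=NH3
Op 6: best P0=NH4 P1=NH4 P2=NH3
Op 7: best P0=NH4 P1=NH4 P2=NH3
Op 8: best P0=NH4 P1=NH4 P2=NH3
Op 9: best P0=NH4 P1=NH4 P2=NH2
Op 10: best P0=NH4 P1=NH4 P2=NH2
Op 11: best P0=NH4 P1=NH4 P2=NH2

Answer: P0:NH4 P1:NH4 P2:NH2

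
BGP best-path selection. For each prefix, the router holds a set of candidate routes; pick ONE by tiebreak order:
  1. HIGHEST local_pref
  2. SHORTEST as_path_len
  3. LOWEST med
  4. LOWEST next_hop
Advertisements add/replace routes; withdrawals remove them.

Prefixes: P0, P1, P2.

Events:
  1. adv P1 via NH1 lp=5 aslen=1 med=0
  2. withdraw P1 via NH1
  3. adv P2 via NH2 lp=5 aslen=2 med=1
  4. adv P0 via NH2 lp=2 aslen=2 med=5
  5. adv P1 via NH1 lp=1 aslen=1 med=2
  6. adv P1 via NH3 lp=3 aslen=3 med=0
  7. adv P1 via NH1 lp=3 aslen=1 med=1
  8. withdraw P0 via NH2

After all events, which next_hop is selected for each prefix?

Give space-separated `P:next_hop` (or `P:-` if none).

Answer: P0:- P1:NH1 P2:NH2

Derivation:
Op 1: best P0=- P1=NH1 P2=-
Op 2: best P0=- P1=- P2=-
Op 3: best P0=- P1=- P2=NH2
Op 4: best P0=NH2 P1=- P2=NH2
Op 5: best P0=NH2 P1=NH1 P2=NH2
Op 6: best P0=NH2 P1=NH3 P2=NH2
Op 7: best P0=NH2 P1=NH1 P2=NH2
Op 8: best P0=- P1=NH1 P2=NH2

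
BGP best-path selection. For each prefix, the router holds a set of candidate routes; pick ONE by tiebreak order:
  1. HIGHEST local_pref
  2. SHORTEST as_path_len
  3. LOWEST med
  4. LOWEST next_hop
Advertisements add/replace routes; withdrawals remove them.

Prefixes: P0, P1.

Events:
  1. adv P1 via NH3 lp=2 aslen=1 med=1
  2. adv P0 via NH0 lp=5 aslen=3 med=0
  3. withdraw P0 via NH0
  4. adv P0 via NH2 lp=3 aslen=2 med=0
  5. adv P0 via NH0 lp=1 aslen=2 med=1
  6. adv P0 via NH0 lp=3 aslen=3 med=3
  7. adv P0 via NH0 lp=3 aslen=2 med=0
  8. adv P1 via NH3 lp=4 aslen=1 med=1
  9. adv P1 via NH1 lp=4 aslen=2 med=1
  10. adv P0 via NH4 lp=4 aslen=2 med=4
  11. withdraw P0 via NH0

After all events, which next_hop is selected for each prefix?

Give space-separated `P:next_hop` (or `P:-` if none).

Answer: P0:NH4 P1:NH3

Derivation:
Op 1: best P0=- P1=NH3
Op 2: best P0=NH0 P1=NH3
Op 3: best P0=- P1=NH3
Op 4: best P0=NH2 P1=NH3
Op 5: best P0=NH2 P1=NH3
Op 6: best P0=NH2 P1=NH3
Op 7: best P0=NH0 P1=NH3
Op 8: best P0=NH0 P1=NH3
Op 9: best P0=NH0 P1=NH3
Op 10: best P0=NH4 P1=NH3
Op 11: best P0=NH4 P1=NH3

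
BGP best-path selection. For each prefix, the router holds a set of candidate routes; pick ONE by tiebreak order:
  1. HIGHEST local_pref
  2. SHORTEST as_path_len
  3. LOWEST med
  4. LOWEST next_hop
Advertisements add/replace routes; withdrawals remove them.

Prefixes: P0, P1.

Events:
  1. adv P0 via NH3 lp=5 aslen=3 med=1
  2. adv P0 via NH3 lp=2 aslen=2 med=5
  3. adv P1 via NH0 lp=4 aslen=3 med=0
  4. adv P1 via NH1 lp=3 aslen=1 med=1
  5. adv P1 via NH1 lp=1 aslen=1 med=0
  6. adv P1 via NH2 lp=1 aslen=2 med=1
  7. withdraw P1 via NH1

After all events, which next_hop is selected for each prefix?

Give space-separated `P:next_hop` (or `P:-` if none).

Op 1: best P0=NH3 P1=-
Op 2: best P0=NH3 P1=-
Op 3: best P0=NH3 P1=NH0
Op 4: best P0=NH3 P1=NH0
Op 5: best P0=NH3 P1=NH0
Op 6: best P0=NH3 P1=NH0
Op 7: best P0=NH3 P1=NH0

Answer: P0:NH3 P1:NH0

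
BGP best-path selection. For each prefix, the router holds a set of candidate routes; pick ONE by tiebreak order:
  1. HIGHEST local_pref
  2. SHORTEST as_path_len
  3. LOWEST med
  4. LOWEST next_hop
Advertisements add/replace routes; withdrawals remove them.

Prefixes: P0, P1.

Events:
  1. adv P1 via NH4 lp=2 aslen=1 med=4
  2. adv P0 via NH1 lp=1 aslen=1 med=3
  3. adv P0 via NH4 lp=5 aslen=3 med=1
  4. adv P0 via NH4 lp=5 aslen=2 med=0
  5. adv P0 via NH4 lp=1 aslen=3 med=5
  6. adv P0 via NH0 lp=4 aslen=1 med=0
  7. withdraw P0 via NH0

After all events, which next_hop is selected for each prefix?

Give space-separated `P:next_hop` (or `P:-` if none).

Op 1: best P0=- P1=NH4
Op 2: best P0=NH1 P1=NH4
Op 3: best P0=NH4 P1=NH4
Op 4: best P0=NH4 P1=NH4
Op 5: best P0=NH1 P1=NH4
Op 6: best P0=NH0 P1=NH4
Op 7: best P0=NH1 P1=NH4

Answer: P0:NH1 P1:NH4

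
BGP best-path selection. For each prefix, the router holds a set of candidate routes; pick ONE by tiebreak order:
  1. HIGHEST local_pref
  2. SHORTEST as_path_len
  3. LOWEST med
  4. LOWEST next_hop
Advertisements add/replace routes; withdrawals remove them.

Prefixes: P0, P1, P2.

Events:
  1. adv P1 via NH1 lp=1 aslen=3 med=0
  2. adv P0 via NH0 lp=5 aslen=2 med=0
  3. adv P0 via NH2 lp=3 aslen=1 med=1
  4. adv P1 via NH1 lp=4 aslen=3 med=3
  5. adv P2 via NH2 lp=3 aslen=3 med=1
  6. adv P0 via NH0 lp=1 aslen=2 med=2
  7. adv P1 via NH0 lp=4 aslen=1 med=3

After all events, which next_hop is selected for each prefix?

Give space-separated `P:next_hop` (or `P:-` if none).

Answer: P0:NH2 P1:NH0 P2:NH2

Derivation:
Op 1: best P0=- P1=NH1 P2=-
Op 2: best P0=NH0 P1=NH1 P2=-
Op 3: best P0=NH0 P1=NH1 P2=-
Op 4: best P0=NH0 P1=NH1 P2=-
Op 5: best P0=NH0 P1=NH1 P2=NH2
Op 6: best P0=NH2 P1=NH1 P2=NH2
Op 7: best P0=NH2 P1=NH0 P2=NH2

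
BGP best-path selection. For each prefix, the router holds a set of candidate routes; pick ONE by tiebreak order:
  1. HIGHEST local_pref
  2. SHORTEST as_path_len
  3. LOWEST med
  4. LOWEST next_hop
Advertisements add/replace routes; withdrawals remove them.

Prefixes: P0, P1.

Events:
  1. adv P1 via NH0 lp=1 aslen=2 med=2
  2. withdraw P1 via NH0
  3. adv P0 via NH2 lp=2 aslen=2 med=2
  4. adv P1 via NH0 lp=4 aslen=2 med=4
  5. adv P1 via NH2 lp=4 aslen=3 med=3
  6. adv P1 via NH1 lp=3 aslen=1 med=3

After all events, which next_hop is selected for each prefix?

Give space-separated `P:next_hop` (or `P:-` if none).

Answer: P0:NH2 P1:NH0

Derivation:
Op 1: best P0=- P1=NH0
Op 2: best P0=- P1=-
Op 3: best P0=NH2 P1=-
Op 4: best P0=NH2 P1=NH0
Op 5: best P0=NH2 P1=NH0
Op 6: best P0=NH2 P1=NH0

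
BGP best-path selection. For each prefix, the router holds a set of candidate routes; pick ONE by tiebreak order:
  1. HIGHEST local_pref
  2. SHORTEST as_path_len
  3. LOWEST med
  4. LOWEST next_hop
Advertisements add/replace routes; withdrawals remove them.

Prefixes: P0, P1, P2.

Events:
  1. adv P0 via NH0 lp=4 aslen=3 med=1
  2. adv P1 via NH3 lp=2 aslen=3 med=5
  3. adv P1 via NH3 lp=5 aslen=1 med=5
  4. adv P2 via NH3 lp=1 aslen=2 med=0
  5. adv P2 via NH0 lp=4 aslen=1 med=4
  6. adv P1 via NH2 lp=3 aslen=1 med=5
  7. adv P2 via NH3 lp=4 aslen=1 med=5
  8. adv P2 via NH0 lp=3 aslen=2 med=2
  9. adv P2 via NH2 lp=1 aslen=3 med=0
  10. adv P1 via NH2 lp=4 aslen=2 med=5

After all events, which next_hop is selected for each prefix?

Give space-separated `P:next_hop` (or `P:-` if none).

Op 1: best P0=NH0 P1=- P2=-
Op 2: best P0=NH0 P1=NH3 P2=-
Op 3: best P0=NH0 P1=NH3 P2=-
Op 4: best P0=NH0 P1=NH3 P2=NH3
Op 5: best P0=NH0 P1=NH3 P2=NH0
Op 6: best P0=NH0 P1=NH3 P2=NH0
Op 7: best P0=NH0 P1=NH3 P2=NH0
Op 8: best P0=NH0 P1=NH3 P2=NH3
Op 9: best P0=NH0 P1=NH3 P2=NH3
Op 10: best P0=NH0 P1=NH3 P2=NH3

Answer: P0:NH0 P1:NH3 P2:NH3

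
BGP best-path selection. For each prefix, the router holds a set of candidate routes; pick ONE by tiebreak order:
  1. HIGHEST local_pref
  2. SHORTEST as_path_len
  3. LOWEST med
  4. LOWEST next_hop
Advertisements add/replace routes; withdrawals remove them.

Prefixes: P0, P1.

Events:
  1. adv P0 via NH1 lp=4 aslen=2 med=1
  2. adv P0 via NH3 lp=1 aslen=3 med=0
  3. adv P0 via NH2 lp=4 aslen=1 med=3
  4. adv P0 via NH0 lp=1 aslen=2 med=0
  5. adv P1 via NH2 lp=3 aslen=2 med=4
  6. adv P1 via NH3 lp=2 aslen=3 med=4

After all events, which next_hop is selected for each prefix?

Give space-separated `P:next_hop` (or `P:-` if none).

Answer: P0:NH2 P1:NH2

Derivation:
Op 1: best P0=NH1 P1=-
Op 2: best P0=NH1 P1=-
Op 3: best P0=NH2 P1=-
Op 4: best P0=NH2 P1=-
Op 5: best P0=NH2 P1=NH2
Op 6: best P0=NH2 P1=NH2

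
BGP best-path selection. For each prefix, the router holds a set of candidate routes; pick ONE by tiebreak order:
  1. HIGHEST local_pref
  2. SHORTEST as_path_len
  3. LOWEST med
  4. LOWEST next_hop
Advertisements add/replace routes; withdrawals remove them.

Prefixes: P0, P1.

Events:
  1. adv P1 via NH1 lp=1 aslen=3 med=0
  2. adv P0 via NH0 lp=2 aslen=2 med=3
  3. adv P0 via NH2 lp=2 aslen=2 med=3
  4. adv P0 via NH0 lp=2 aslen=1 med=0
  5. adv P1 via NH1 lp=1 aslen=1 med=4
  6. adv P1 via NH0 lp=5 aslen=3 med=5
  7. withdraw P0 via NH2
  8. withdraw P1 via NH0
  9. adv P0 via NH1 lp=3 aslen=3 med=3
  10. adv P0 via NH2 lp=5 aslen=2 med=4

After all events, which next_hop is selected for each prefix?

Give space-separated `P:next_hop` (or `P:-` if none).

Answer: P0:NH2 P1:NH1

Derivation:
Op 1: best P0=- P1=NH1
Op 2: best P0=NH0 P1=NH1
Op 3: best P0=NH0 P1=NH1
Op 4: best P0=NH0 P1=NH1
Op 5: best P0=NH0 P1=NH1
Op 6: best P0=NH0 P1=NH0
Op 7: best P0=NH0 P1=NH0
Op 8: best P0=NH0 P1=NH1
Op 9: best P0=NH1 P1=NH1
Op 10: best P0=NH2 P1=NH1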